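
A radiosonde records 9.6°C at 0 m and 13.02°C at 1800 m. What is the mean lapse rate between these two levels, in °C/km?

Γ = −ΔT/Δz = (9.6 − 13.02) / (1800 − 0) m
  = -3.42°C / 1.8 km = -1.9°C/km

-1.9°C/km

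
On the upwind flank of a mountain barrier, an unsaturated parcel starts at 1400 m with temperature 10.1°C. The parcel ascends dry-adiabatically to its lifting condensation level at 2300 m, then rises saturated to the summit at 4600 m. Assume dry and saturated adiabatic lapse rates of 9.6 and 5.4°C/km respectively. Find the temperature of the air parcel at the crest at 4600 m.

-10.96°C

1400–2300 m, dry: Δz = 0.9 km ⇒ ΔT = -8.64°C; T = 1.46°C
2300–4600 m, saturated: Δz = 2.3 km ⇒ ΔT = -12.42°C; T = -10.96°C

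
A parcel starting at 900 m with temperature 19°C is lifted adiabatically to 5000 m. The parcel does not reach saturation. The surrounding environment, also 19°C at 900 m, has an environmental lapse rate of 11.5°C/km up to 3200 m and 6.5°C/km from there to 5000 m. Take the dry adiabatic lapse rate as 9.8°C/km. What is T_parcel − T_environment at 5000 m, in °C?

-2.03°C (parcel cooler than environment)

Parcel:
  From 900 m to 5000 m (dry): cools by 9.8 × 4.1 = 40.18°C, giving -21.18°C.
Environment:
  From 900 m to 3200 m (environment, lower layer): cools by 11.5 × 2.3 = 26.45°C, giving -7.45°C.
  From 3200 m to 5000 m (environment, upper layer): cools by 6.5 × 1.8 = 11.7°C, giving -19.15°C.
T_parcel − T_env = -21.18 − (-19.15) = -2.03°C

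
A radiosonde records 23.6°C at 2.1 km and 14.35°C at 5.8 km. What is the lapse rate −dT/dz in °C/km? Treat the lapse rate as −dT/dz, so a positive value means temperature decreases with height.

2.5°C/km

Γ = −ΔT/Δz = (23.6 − 14.35) / (5800 − 2100) m
  = 9.25°C / 3.7 km = 2.5°C/km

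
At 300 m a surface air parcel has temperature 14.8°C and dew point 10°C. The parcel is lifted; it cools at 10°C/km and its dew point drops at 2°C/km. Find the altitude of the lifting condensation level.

T and T_d converge at 10 − 2 = 8°C per km
Height above start = (14.8 − 10) / 8 = 0.6 km
LCL altitude = 300 m + 600 m = 900 m

900 m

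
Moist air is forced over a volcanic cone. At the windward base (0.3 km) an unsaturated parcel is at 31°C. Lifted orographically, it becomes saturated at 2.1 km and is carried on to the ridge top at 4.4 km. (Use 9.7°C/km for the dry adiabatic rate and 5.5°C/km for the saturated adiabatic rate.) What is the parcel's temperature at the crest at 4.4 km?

0.89°C

From 300 m to 2100 m (dry): cools by 9.7 × 1.8 = 17.46°C, giving 13.54°C.
From 2100 m to 4400 m (saturated): cools by 5.5 × 2.3 = 12.65°C, giving 0.89°C.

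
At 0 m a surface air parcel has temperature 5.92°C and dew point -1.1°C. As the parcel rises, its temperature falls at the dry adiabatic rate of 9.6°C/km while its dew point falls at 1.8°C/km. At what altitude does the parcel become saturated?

900 m

T and T_d converge at 9.6 − 1.8 = 7.8°C per km
Height above start = (5.92 − (-1.1)) / 7.8 = 0.9 km
LCL altitude = 0 m + 900 m = 900 m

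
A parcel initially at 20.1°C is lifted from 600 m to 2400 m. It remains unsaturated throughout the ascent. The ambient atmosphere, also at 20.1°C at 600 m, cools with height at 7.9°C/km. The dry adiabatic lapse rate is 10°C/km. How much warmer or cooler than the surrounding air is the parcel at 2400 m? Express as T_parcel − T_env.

Parcel:
  Dry to 2400 m: -10 × 1.8 km = -18°C, so T = 2.1°C.
Environment:
  Environment to 2400 m: -7.9 × 1.8 km = -14.22°C, so T = 5.88°C.
T_parcel − T_env = 2.1 − 5.88 = -3.78°C

-3.78°C (parcel cooler than environment)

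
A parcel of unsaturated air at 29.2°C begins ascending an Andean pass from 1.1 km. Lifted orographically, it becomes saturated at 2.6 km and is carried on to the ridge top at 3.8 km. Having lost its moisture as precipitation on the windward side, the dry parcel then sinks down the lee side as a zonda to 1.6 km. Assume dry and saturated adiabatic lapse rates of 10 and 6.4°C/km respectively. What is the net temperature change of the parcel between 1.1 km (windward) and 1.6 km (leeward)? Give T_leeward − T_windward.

1100 → 2600 m (dry, 10°C/km): ΔT = -10 × 1.5 = -15°C → T = 14.2°C
2600 → 3800 m (saturated, 6.4°C/km): ΔT = -6.4 × 1.2 = -7.68°C → T = 6.52°C
3800 → 1600 m (dry descent, 10°C/km): ΔT = +10 × 2.2 = +22°C → T = 28.52°C
Net change vs windward start: 28.52 − 29.2 = -0.68°C

-0.68°C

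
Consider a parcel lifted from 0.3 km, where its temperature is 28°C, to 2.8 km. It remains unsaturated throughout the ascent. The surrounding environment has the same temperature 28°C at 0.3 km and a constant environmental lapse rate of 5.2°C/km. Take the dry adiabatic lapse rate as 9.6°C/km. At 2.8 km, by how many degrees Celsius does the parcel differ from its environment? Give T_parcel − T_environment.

Parcel:
  300 → 2800 m (dry, 9.6°C/km): ΔT = -9.6 × 2.5 = -24°C → T = 4°C
Environment:
  300 → 2800 m (environment, 5.2°C/km): ΔT = -5.2 × 2.5 = -13°C → T = 15°C
T_parcel − T_env = 4 − 15 = -11°C

-11°C (parcel cooler than environment)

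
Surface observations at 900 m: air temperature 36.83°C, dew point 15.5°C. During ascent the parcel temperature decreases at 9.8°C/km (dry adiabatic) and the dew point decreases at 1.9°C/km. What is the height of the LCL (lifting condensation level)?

T and T_d converge at 9.8 − 1.9 = 7.9°C per km
Height above start = (36.83 − 15.5) / 7.9 = 2.7 km
LCL altitude = 900 m + 2700 m = 3600 m

3600 m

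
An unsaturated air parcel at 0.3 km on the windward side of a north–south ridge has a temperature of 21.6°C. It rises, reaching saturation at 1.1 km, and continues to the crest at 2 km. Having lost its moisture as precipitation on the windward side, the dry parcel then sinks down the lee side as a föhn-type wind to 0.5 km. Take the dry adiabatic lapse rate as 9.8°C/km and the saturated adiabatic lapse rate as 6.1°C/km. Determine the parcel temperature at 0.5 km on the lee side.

22.97°C

From 300 m to 1100 m (dry): cools by 9.8 × 0.8 = 7.84°C, giving 13.76°C.
From 1100 m to 2000 m (saturated): cools by 6.1 × 0.9 = 5.49°C, giving 8.27°C.
From 2000 m to 500 m (dry descent): warms by 9.8 × 1.5 = 14.7°C, giving 22.97°C.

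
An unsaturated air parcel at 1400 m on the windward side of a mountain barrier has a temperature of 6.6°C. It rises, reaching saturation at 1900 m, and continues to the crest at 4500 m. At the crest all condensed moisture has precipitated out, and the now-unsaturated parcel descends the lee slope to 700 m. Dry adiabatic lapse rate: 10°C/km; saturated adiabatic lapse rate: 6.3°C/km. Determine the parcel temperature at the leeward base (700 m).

Dry to 1900 m: -10 × 0.5 km = -5°C, so T = 1.6°C.
Saturated to 4500 m: -6.3 × 2.6 km = -16.38°C, so T = -14.78°C.
Dry descent to 700 m: +10 × 3.8 km = +38°C, so T = 23.22°C.

23.22°C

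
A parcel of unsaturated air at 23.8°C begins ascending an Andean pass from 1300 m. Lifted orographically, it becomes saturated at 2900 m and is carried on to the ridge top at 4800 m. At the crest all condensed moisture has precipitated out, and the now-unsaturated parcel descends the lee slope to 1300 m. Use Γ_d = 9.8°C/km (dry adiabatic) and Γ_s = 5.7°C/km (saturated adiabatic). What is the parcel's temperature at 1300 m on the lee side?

31.59°C

From 1300 m to 2900 m (dry): cools by 9.8 × 1.6 = 15.68°C, giving 8.12°C.
From 2900 m to 4800 m (saturated): cools by 5.7 × 1.9 = 10.83°C, giving -2.71°C.
From 4800 m to 1300 m (dry descent): warms by 9.8 × 3.5 = 34.3°C, giving 31.59°C.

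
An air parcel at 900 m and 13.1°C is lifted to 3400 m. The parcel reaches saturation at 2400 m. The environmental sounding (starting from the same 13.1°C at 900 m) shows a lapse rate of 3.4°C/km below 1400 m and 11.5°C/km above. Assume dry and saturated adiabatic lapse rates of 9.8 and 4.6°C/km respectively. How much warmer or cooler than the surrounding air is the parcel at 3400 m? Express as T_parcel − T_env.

Parcel:
  Dry to 2400 m: -9.8 × 1.5 km = -14.7°C, so T = -1.6°C.
  Saturated to 3400 m: -4.6 × 1 km = -4.6°C, so T = -6.2°C.
Environment:
  Environment, lower layer to 1400 m: -3.4 × 0.5 km = -1.7°C, so T = 11.4°C.
  Environment, upper layer to 3400 m: -11.5 × 2 km = -23°C, so T = -11.6°C.
T_parcel − T_env = -6.2 − (-11.6) = +5.4°C

+5.4°C (parcel warmer than environment)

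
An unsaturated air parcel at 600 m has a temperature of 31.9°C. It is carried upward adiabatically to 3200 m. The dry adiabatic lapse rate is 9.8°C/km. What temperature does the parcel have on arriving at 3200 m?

6.42°C

600 → 3200 m (dry adiabatic, 9.8°C/km): ΔT = -9.8 × 2.6 = -25.48°C → T = 6.42°C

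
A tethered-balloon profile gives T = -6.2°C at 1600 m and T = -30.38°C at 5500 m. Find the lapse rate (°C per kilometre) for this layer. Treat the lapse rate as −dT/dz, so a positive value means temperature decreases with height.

Γ = −ΔT/Δz = (-6.2 − (-30.38)) / (5500 − 1600) m
  = 24.18°C / 3.9 km = 6.2°C/km

6.2°C/km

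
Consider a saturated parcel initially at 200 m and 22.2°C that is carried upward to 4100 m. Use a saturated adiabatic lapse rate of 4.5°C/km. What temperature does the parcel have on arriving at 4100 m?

4.65°C

200–4100 m, saturated adiabatic: Δz = 3.9 km ⇒ ΔT = -17.55°C; T = 4.65°C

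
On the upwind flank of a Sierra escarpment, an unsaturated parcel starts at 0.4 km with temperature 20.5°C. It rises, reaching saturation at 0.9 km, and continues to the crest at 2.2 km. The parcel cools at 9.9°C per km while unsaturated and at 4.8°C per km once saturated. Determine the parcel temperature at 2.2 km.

400 → 900 m (dry, 9.9°C/km): ΔT = -9.9 × 0.5 = -4.95°C → T = 15.55°C
900 → 2200 m (saturated, 4.8°C/km): ΔT = -4.8 × 1.3 = -6.24°C → T = 9.31°C

9.31°C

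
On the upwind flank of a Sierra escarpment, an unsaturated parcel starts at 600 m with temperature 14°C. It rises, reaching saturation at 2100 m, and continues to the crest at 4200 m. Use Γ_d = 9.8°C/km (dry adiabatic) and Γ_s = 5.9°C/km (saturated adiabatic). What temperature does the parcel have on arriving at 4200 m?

-13.09°C

600–2100 m, dry: Δz = 1.5 km ⇒ ΔT = -14.7°C; T = -0.7°C
2100–4200 m, saturated: Δz = 2.1 km ⇒ ΔT = -12.39°C; T = -13.09°C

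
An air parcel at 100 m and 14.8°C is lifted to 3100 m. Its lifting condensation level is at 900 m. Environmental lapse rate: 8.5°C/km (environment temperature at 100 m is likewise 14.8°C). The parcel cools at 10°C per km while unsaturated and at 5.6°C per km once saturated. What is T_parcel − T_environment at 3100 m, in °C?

Parcel:
  100–900 m, dry: Δz = 0.8 km ⇒ ΔT = -8°C; T = 6.8°C
  900–3100 m, saturated: Δz = 2.2 km ⇒ ΔT = -12.32°C; T = -5.52°C
Environment:
  100–3100 m, environment: Δz = 3 km ⇒ ΔT = -25.5°C; T = -10.7°C
T_parcel − T_env = -5.52 − (-10.7) = +5.18°C

+5.18°C (parcel warmer than environment)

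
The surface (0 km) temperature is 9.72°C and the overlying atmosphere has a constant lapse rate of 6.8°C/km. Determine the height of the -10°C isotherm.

2.9 km

Height above start = (9.72 − (-10)) / 6.8 = 2.9 km
Altitude = 0 m + 2900 m = 2900 m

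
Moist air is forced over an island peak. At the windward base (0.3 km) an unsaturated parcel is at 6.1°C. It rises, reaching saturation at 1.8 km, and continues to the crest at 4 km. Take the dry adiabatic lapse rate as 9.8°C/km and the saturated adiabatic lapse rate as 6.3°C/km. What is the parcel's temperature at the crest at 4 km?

Dry to 1800 m: -9.8 × 1.5 km = -14.7°C, so T = -8.6°C.
Saturated to 4000 m: -6.3 × 2.2 km = -13.86°C, so T = -22.46°C.

-22.46°C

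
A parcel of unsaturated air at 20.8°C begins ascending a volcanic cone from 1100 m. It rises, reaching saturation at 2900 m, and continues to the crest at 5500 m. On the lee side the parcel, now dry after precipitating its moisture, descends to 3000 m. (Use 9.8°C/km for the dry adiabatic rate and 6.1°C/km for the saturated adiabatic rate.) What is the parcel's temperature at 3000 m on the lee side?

1100 → 2900 m (dry, 9.8°C/km): ΔT = -9.8 × 1.8 = -17.64°C → T = 3.16°C
2900 → 5500 m (saturated, 6.1°C/km): ΔT = -6.1 × 2.6 = -15.86°C → T = -12.7°C
5500 → 3000 m (dry descent, 9.8°C/km): ΔT = +9.8 × 2.5 = +24.5°C → T = 11.8°C

11.8°C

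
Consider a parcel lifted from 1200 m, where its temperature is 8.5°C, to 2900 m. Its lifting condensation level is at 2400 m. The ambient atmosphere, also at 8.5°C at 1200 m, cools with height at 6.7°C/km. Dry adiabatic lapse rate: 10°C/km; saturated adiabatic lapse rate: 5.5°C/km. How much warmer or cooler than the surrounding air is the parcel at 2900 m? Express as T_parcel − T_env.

-3.36°C (parcel cooler than environment)

Parcel:
  1200 → 2400 m (dry, 10°C/km): ΔT = -10 × 1.2 = -12°C → T = -3.5°C
  2400 → 2900 m (saturated, 5.5°C/km): ΔT = -5.5 × 0.5 = -2.75°C → T = -6.25°C
Environment:
  1200 → 2900 m (environment, 6.7°C/km): ΔT = -6.7 × 1.7 = -11.39°C → T = -2.89°C
T_parcel − T_env = -6.25 − (-2.89) = -3.36°C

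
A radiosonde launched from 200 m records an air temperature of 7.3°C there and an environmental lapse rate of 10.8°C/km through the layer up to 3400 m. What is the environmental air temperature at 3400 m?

200 → 3400 m (environmental, 10.8°C/km): ΔT = -10.8 × 3.2 = -34.56°C → T = -27.26°C

-27.26°C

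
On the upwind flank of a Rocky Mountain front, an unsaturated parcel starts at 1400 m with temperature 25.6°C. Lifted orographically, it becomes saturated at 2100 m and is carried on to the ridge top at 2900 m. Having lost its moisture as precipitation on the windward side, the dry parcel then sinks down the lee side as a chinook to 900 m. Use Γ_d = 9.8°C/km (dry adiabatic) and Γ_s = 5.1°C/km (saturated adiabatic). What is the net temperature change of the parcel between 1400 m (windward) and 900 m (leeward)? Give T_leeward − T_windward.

1400–2100 m, dry: Δz = 0.7 km ⇒ ΔT = -6.86°C; T = 18.74°C
2100–2900 m, saturated: Δz = 0.8 km ⇒ ΔT = -4.08°C; T = 14.66°C
2900–900 m, dry descent: Δz = 2 km ⇒ ΔT = +19.6°C; T = 34.26°C
Net change vs windward start: 34.26 − 25.6 = +8.66°C

+8.66°C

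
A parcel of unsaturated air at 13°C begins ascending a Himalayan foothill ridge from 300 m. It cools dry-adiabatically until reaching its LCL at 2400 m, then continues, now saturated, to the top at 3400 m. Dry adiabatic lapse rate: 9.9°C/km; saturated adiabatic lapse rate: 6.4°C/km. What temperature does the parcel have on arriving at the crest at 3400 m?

From 300 m to 2400 m (dry): cools by 9.9 × 2.1 = 20.79°C, giving -7.79°C.
From 2400 m to 3400 m (saturated): cools by 6.4 × 1 = 6.4°C, giving -14.19°C.

-14.19°C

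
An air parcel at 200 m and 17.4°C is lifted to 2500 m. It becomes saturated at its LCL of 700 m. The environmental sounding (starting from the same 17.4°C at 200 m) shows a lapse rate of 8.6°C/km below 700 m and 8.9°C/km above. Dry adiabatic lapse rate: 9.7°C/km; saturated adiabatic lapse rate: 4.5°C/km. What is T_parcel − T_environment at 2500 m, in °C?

Parcel:
  Dry to 700 m: -9.7 × 0.5 km = -4.85°C, so T = 12.55°C.
  Saturated to 2500 m: -4.5 × 1.8 km = -8.1°C, so T = 4.45°C.
Environment:
  Environment, lower layer to 700 m: -8.6 × 0.5 km = -4.3°C, so T = 13.1°C.
  Environment, upper layer to 2500 m: -8.9 × 1.8 km = -16.02°C, so T = -2.92°C.
T_parcel − T_env = 4.45 − (-2.92) = +7.37°C

+7.37°C (parcel warmer than environment)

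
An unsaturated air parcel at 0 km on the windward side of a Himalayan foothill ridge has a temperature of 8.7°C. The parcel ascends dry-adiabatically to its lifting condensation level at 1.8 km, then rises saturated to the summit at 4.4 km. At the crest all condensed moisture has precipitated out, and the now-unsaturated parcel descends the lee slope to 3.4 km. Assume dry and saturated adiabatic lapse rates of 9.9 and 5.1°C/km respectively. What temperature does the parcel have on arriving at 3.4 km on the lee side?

From 0 m to 1800 m (dry): cools by 9.9 × 1.8 = 17.82°C, giving -9.12°C.
From 1800 m to 4400 m (saturated): cools by 5.1 × 2.6 = 13.26°C, giving -22.38°C.
From 4400 m to 3400 m (dry descent): warms by 9.9 × 1 = 9.9°C, giving -12.48°C.

-12.48°C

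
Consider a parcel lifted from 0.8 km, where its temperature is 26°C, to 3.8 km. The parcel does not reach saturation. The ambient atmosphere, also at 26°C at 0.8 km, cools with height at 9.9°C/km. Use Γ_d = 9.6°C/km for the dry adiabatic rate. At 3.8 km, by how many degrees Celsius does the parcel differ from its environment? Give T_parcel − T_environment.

Parcel:
  800 → 3800 m (dry, 9.6°C/km): ΔT = -9.6 × 3 = -28.8°C → T = -2.8°C
Environment:
  800 → 3800 m (environment, 9.9°C/km): ΔT = -9.9 × 3 = -29.7°C → T = -3.7°C
T_parcel − T_env = -2.8 − (-3.7) = +0.9°C

+0.9°C (parcel warmer than environment)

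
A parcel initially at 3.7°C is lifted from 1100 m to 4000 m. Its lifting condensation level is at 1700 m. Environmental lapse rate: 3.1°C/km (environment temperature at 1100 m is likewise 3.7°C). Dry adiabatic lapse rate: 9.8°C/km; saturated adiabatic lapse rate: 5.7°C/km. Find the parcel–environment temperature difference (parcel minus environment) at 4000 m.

Parcel:
  From 1100 m to 1700 m (dry): cools by 9.8 × 0.6 = 5.88°C, giving -2.18°C.
  From 1700 m to 4000 m (saturated): cools by 5.7 × 2.3 = 13.11°C, giving -15.29°C.
Environment:
  From 1100 m to 4000 m (environment): cools by 3.1 × 2.9 = 8.99°C, giving -5.29°C.
T_parcel − T_env = -15.29 − (-5.29) = -10°C

-10°C (parcel cooler than environment)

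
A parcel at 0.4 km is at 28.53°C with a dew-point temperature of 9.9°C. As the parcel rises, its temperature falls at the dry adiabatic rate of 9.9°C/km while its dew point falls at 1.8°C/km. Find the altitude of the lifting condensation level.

2.7 km

T and T_d converge at 9.9 − 1.8 = 8.1°C per km
Height above start = (28.53 − 9.9) / 8.1 = 2.3 km
LCL altitude = 400 m + 2300 m = 2700 m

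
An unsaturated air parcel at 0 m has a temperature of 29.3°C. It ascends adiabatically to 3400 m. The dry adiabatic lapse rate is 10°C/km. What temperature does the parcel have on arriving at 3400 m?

From 0 m to 3400 m (dry adiabatic): cools by 10 × 3.4 = 34°C, giving -4.7°C.

-4.7°C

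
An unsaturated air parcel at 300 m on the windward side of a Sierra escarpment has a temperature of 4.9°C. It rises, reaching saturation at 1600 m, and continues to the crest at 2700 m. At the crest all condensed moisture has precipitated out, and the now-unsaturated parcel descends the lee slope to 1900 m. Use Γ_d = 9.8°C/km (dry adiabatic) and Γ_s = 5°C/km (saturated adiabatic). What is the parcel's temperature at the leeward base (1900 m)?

-5.5°C

300–1600 m, dry: Δz = 1.3 km ⇒ ΔT = -12.74°C; T = -7.84°C
1600–2700 m, saturated: Δz = 1.1 km ⇒ ΔT = -5.5°C; T = -13.34°C
2700–1900 m, dry descent: Δz = 0.8 km ⇒ ΔT = +7.84°C; T = -5.5°C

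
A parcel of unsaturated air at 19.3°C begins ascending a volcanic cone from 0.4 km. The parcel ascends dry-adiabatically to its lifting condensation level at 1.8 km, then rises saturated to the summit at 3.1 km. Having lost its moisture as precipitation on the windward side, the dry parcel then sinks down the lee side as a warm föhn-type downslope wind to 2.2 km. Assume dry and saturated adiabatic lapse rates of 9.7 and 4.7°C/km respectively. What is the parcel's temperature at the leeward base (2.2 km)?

8.34°C

Dry to 1800 m: -9.7 × 1.4 km = -13.58°C, so T = 5.72°C.
Saturated to 3100 m: -4.7 × 1.3 km = -6.11°C, so T = -0.39°C.
Dry descent to 2200 m: +9.7 × 0.9 km = +8.73°C, so T = 8.34°C.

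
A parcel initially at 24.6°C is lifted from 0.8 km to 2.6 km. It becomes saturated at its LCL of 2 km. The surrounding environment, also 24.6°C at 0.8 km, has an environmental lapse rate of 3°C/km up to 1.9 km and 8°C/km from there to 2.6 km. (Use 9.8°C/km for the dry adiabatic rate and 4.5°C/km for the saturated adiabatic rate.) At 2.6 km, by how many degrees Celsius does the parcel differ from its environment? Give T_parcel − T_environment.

-5.56°C (parcel cooler than environment)

Parcel:
  800 → 2000 m (dry, 9.8°C/km): ΔT = -9.8 × 1.2 = -11.76°C → T = 12.84°C
  2000 → 2600 m (saturated, 4.5°C/km): ΔT = -4.5 × 0.6 = -2.7°C → T = 10.14°C
Environment:
  800 → 1900 m (environment, lower layer, 3°C/km): ΔT = -3 × 1.1 = -3.3°C → T = 21.3°C
  1900 → 2600 m (environment, upper layer, 8°C/km): ΔT = -8 × 0.7 = -5.6°C → T = 15.7°C
T_parcel − T_env = 10.14 − 15.7 = -5.56°C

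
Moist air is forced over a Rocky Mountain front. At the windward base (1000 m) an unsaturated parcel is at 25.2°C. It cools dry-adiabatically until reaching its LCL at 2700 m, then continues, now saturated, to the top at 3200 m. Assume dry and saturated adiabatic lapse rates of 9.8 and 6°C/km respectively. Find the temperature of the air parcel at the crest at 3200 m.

5.54°C

Dry to 2700 m: -9.8 × 1.7 km = -16.66°C, so T = 8.54°C.
Saturated to 3200 m: -6 × 0.5 km = -3°C, so T = 5.54°C.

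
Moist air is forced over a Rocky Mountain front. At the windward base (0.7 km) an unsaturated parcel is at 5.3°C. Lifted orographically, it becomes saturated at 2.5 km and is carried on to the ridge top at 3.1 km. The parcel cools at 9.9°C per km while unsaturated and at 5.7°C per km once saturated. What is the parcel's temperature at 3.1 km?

700–2500 m, dry: Δz = 1.8 km ⇒ ΔT = -17.82°C; T = -12.52°C
2500–3100 m, saturated: Δz = 0.6 km ⇒ ΔT = -3.42°C; T = -15.94°C

-15.94°C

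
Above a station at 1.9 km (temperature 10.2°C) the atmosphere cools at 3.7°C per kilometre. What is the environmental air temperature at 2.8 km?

1900–2800 m, environmental: Δz = 0.9 km ⇒ ΔT = -3.33°C; T = 6.87°C

6.87°C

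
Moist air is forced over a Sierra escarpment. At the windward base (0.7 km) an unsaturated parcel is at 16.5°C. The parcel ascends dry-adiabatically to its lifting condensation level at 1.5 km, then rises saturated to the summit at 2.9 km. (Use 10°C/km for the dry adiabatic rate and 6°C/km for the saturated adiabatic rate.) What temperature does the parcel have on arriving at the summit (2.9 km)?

0.1°C

Dry to 1500 m: -10 × 0.8 km = -8°C, so T = 8.5°C.
Saturated to 2900 m: -6 × 1.4 km = -8.4°C, so T = 0.1°C.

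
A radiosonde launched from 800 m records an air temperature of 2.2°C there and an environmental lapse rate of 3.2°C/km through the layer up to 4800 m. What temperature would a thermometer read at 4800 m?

800 → 4800 m (environmental, 3.2°C/km): ΔT = -3.2 × 4 = -12.8°C → T = -10.6°C

-10.6°C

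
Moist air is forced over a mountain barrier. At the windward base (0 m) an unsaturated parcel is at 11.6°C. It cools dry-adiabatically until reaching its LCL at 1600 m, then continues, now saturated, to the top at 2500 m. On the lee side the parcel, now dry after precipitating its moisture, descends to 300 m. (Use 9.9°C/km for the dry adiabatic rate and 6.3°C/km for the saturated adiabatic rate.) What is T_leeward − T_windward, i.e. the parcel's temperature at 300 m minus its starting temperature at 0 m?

+0.27°C

From 0 m to 1600 m (dry): cools by 9.9 × 1.6 = 15.84°C, giving -4.24°C.
From 1600 m to 2500 m (saturated): cools by 6.3 × 0.9 = 5.67°C, giving -9.91°C.
From 2500 m to 300 m (dry descent): warms by 9.9 × 2.2 = 21.78°C, giving 11.87°C.
Net change vs windward start: 11.87 − 11.6 = +0.27°C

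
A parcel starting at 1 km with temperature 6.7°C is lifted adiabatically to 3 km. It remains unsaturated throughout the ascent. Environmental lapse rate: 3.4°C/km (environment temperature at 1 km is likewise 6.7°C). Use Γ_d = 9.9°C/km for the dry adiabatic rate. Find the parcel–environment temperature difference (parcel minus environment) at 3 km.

-13°C (parcel cooler than environment)

Parcel:
  1000 → 3000 m (dry, 9.9°C/km): ΔT = -9.9 × 2 = -19.8°C → T = -13.1°C
Environment:
  1000 → 3000 m (environment, 3.4°C/km): ΔT = -3.4 × 2 = -6.8°C → T = -0.1°C
T_parcel − T_env = -13.1 − (-0.1) = -13°C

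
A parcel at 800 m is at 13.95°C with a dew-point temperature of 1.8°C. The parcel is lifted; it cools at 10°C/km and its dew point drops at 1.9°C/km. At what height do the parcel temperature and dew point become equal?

2300 m

T and T_d converge at 10 − 1.9 = 8.1°C per km
Height above start = (13.95 − 1.8) / 8.1 = 1.5 km
LCL altitude = 800 m + 1500 m = 2300 m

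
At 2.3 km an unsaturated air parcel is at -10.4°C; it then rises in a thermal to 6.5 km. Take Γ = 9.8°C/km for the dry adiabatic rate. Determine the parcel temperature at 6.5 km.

-51.56°C

2300 → 6500 m (dry adiabatic, 9.8°C/km): ΔT = -9.8 × 4.2 = -41.16°C → T = -51.56°C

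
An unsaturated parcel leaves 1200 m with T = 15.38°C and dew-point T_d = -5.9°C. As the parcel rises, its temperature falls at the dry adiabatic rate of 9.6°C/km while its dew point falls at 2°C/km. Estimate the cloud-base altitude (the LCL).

4000 m

T and T_d converge at 9.6 − 2 = 7.6°C per km
Height above start = (15.38 − (-5.9)) / 7.6 = 2.8 km
LCL altitude = 1200 m + 2800 m = 4000 m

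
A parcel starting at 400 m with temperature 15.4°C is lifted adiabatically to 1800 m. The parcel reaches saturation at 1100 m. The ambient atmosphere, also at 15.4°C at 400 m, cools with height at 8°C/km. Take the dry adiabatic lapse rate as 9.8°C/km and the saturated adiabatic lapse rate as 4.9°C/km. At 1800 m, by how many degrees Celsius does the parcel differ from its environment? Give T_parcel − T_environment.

Parcel:
  From 400 m to 1100 m (dry): cools by 9.8 × 0.7 = 6.86°C, giving 8.54°C.
  From 1100 m to 1800 m (saturated): cools by 4.9 × 0.7 = 3.43°C, giving 5.11°C.
Environment:
  From 400 m to 1800 m (environment): cools by 8 × 1.4 = 11.2°C, giving 4.2°C.
T_parcel − T_env = 5.11 − 4.2 = +0.91°C

+0.91°C (parcel warmer than environment)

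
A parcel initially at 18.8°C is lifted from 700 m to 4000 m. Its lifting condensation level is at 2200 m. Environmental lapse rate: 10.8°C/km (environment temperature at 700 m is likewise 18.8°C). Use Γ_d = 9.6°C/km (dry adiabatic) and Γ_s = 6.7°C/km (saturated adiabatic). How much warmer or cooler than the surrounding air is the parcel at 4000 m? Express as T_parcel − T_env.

+9.18°C (parcel warmer than environment)

Parcel:
  700–2200 m, dry: Δz = 1.5 km ⇒ ΔT = -14.4°C; T = 4.4°C
  2200–4000 m, saturated: Δz = 1.8 km ⇒ ΔT = -12.06°C; T = -7.66°C
Environment:
  700–4000 m, environment: Δz = 3.3 km ⇒ ΔT = -35.64°C; T = -16.84°C
T_parcel − T_env = -7.66 − (-16.84) = +9.18°C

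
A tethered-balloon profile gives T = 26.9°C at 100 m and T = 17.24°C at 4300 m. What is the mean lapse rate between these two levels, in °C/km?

2.3°C/km

Γ = −ΔT/Δz = (26.9 − 17.24) / (4300 − 100) m
  = 9.66°C / 4.2 km = 2.3°C/km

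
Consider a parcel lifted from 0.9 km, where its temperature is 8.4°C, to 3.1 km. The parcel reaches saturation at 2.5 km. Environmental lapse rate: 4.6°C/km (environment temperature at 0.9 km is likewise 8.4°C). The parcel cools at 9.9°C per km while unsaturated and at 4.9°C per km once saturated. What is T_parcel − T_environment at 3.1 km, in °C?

Parcel:
  900–2500 m, dry: Δz = 1.6 km ⇒ ΔT = -15.84°C; T = -7.44°C
  2500–3100 m, saturated: Δz = 0.6 km ⇒ ΔT = -2.94°C; T = -10.38°C
Environment:
  900–3100 m, environment: Δz = 2.2 km ⇒ ΔT = -10.12°C; T = -1.72°C
T_parcel − T_env = -10.38 − (-1.72) = -8.66°C

-8.66°C (parcel cooler than environment)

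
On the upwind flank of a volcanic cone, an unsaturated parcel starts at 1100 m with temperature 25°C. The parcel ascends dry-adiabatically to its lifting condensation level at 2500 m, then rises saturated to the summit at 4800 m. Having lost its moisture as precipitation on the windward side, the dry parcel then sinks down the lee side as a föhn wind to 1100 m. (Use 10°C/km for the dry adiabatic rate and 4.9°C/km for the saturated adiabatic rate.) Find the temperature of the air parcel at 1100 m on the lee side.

36.73°C

Dry to 2500 m: -10 × 1.4 km = -14°C, so T = 11°C.
Saturated to 4800 m: -4.9 × 2.3 km = -11.27°C, so T = -0.27°C.
Dry descent to 1100 m: +10 × 3.7 km = +37°C, so T = 36.73°C.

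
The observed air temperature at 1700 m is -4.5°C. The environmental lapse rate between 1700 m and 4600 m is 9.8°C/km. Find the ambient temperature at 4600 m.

-32.92°C

From 1700 m to 4600 m (environmental): cools by 9.8 × 2.9 = 28.42°C, giving -32.92°C.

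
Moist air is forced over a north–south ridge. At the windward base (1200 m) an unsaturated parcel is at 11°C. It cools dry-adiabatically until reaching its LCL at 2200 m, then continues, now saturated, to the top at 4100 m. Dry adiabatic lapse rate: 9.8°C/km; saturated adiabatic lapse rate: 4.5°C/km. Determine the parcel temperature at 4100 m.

-7.35°C

1200–2200 m, dry: Δz = 1 km ⇒ ΔT = -9.8°C; T = 1.2°C
2200–4100 m, saturated: Δz = 1.9 km ⇒ ΔT = -8.55°C; T = -7.35°C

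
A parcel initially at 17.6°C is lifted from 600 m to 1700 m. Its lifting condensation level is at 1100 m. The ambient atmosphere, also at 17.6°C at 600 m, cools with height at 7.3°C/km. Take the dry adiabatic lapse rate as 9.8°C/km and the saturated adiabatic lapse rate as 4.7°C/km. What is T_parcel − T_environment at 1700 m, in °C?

Parcel:
  600 → 1100 m (dry, 9.8°C/km): ΔT = -9.8 × 0.5 = -4.9°C → T = 12.7°C
  1100 → 1700 m (saturated, 4.7°C/km): ΔT = -4.7 × 0.6 = -2.82°C → T = 9.88°C
Environment:
  600 → 1700 m (environment, 7.3°C/km): ΔT = -7.3 × 1.1 = -8.03°C → T = 9.57°C
T_parcel − T_env = 9.88 − 9.57 = +0.31°C

+0.31°C (parcel warmer than environment)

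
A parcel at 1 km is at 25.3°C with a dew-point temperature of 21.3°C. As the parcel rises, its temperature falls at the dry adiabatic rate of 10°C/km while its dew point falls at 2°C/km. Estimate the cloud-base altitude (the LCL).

T and T_d converge at 10 − 2 = 8°C per km
Height above start = (25.3 − 21.3) / 8 = 0.5 km
LCL altitude = 1000 m + 500 m = 1500 m

1.5 km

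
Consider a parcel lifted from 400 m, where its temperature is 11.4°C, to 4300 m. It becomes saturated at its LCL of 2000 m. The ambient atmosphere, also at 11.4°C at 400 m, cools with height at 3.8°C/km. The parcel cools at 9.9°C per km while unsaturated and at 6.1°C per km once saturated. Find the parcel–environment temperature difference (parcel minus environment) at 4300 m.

-15.05°C (parcel cooler than environment)

Parcel:
  400 → 2000 m (dry, 9.9°C/km): ΔT = -9.9 × 1.6 = -15.84°C → T = -4.44°C
  2000 → 4300 m (saturated, 6.1°C/km): ΔT = -6.1 × 2.3 = -14.03°C → T = -18.47°C
Environment:
  400 → 4300 m (environment, 3.8°C/km): ΔT = -3.8 × 3.9 = -14.82°C → T = -3.42°C
T_parcel − T_env = -18.47 − (-3.42) = -15.05°C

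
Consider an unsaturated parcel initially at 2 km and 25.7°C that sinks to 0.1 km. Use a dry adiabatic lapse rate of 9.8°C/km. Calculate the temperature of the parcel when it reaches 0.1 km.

2000–100 m, dry adiabatic: Δz = 1.9 km ⇒ ΔT = +18.62°C; T = 44.32°C

44.32°C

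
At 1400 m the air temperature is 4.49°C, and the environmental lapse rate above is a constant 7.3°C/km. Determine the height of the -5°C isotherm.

Height above start = (4.49 − (-5)) / 7.3 = 1.3 km
Altitude = 1400 m + 1300 m = 2700 m

2700 m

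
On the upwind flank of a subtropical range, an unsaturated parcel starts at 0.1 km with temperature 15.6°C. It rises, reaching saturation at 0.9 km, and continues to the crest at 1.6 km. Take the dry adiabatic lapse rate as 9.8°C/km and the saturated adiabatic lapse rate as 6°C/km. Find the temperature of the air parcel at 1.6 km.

3.56°C

100–900 m, dry: Δz = 0.8 km ⇒ ΔT = -7.84°C; T = 7.76°C
900–1600 m, saturated: Δz = 0.7 km ⇒ ΔT = -4.2°C; T = 3.56°C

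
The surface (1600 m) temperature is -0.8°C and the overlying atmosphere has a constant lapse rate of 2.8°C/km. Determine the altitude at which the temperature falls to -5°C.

Height above start = (-0.8 − (-5)) / 2.8 = 1.5 km
Altitude = 1600 m + 1500 m = 3100 m

3100 m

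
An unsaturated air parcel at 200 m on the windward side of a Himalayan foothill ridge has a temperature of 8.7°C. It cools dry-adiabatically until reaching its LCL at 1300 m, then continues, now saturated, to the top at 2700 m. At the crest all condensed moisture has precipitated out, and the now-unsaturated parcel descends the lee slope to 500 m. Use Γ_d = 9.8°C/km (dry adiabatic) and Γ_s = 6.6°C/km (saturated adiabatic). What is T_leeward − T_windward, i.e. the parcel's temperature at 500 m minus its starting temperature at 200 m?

+1.54°C

200 → 1300 m (dry, 9.8°C/km): ΔT = -9.8 × 1.1 = -10.78°C → T = -2.08°C
1300 → 2700 m (saturated, 6.6°C/km): ΔT = -6.6 × 1.4 = -9.24°C → T = -11.32°C
2700 → 500 m (dry descent, 9.8°C/km): ΔT = +9.8 × 2.2 = +21.56°C → T = 10.24°C
Net change vs windward start: 10.24 − 8.7 = +1.54°C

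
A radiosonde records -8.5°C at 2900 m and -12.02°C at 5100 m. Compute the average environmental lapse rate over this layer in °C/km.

Γ = −ΔT/Δz = (-8.5 − (-12.02)) / (5100 − 2900) m
  = 3.52°C / 2.2 km = 1.6°C/km

1.6°C/km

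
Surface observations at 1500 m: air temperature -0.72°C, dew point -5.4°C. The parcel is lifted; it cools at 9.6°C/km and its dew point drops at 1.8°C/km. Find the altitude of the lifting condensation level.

T and T_d converge at 9.6 − 1.8 = 7.8°C per km
Height above start = (-0.72 − (-5.4)) / 7.8 = 0.6 km
LCL altitude = 1500 m + 600 m = 2100 m

2100 m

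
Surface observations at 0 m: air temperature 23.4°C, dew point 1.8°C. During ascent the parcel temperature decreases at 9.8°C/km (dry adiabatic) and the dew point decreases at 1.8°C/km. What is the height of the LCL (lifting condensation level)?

T and T_d converge at 9.8 − 1.8 = 8°C per km
Height above start = (23.4 − 1.8) / 8 = 2.7 km
LCL altitude = 0 m + 2700 m = 2700 m

2700 m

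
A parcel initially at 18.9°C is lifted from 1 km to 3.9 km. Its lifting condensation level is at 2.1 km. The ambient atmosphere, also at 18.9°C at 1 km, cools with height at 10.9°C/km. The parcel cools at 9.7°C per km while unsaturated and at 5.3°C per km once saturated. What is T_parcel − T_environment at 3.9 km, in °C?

+11.4°C (parcel warmer than environment)

Parcel:
  From 1000 m to 2100 m (dry): cools by 9.7 × 1.1 = 10.67°C, giving 8.23°C.
  From 2100 m to 3900 m (saturated): cools by 5.3 × 1.8 = 9.54°C, giving -1.31°C.
Environment:
  From 1000 m to 3900 m (environment): cools by 10.9 × 2.9 = 31.61°C, giving -12.71°C.
T_parcel − T_env = -1.31 − (-12.71) = +11.4°C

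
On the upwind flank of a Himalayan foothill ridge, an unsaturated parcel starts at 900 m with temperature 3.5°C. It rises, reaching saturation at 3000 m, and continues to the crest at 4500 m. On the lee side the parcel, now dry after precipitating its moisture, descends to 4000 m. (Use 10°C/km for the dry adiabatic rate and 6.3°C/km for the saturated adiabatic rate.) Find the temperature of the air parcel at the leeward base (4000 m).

-21.95°C

Dry to 3000 m: -10 × 2.1 km = -21°C, so T = -17.5°C.
Saturated to 4500 m: -6.3 × 1.5 km = -9.45°C, so T = -26.95°C.
Dry descent to 4000 m: +10 × 0.5 km = +5°C, so T = -21.95°C.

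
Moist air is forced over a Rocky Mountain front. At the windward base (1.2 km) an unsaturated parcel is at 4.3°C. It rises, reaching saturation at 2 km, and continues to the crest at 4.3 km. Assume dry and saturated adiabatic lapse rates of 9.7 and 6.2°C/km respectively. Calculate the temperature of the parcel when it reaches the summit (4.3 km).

1200 → 2000 m (dry, 9.7°C/km): ΔT = -9.7 × 0.8 = -7.76°C → T = -3.46°C
2000 → 4300 m (saturated, 6.2°C/km): ΔT = -6.2 × 2.3 = -14.26°C → T = -17.72°C

-17.72°C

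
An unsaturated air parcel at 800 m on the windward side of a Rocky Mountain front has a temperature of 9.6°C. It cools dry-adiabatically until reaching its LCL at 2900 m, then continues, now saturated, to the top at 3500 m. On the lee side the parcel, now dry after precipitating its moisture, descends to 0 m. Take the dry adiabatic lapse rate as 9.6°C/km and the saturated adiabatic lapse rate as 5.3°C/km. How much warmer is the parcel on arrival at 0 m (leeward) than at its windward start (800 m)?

+10.26°C

800–2900 m, dry: Δz = 2.1 km ⇒ ΔT = -20.16°C; T = -10.56°C
2900–3500 m, saturated: Δz = 0.6 km ⇒ ΔT = -3.18°C; T = -13.74°C
3500–0 m, dry descent: Δz = 3.5 km ⇒ ΔT = +33.6°C; T = 19.86°C
Net change vs windward start: 19.86 − 9.6 = +10.26°C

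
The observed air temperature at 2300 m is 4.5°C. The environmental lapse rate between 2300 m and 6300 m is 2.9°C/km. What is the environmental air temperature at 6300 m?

-7.1°C

2300–6300 m, environmental: Δz = 4 km ⇒ ΔT = -11.6°C; T = -7.1°C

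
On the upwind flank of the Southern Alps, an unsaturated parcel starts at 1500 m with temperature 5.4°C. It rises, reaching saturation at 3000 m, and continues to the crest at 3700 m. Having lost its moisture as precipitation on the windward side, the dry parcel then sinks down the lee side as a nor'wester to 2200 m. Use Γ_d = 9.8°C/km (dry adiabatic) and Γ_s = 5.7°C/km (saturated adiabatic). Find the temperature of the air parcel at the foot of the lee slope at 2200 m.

1500 → 3000 m (dry, 9.8°C/km): ΔT = -9.8 × 1.5 = -14.7°C → T = -9.3°C
3000 → 3700 m (saturated, 5.7°C/km): ΔT = -5.7 × 0.7 = -3.99°C → T = -13.29°C
3700 → 2200 m (dry descent, 9.8°C/km): ΔT = +9.8 × 1.5 = +14.7°C → T = 1.41°C

1.41°C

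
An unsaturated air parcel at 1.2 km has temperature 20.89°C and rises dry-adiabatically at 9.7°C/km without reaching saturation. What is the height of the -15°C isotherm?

4.9 km

Height above start = (20.89 − (-15)) / 9.7 = 3.7 km
Altitude = 1200 m + 3700 m = 4900 m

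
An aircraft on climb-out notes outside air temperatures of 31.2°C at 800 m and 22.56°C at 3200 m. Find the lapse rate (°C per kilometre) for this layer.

3.6°C/km

Γ = −ΔT/Δz = (31.2 − 22.56) / (3200 − 800) m
  = 8.64°C / 2.4 km = 3.6°C/km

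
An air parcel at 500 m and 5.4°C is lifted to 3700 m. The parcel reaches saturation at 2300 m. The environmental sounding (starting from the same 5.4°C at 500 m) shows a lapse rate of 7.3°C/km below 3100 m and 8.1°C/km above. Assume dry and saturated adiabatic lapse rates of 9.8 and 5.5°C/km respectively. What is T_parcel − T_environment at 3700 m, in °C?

-1.5°C (parcel cooler than environment)

Parcel:
  500–2300 m, dry: Δz = 1.8 km ⇒ ΔT = -17.64°C; T = -12.24°C
  2300–3700 m, saturated: Δz = 1.4 km ⇒ ΔT = -7.7°C; T = -19.94°C
Environment:
  500–3100 m, environment, lower layer: Δz = 2.6 km ⇒ ΔT = -18.98°C; T = -13.58°C
  3100–3700 m, environment, upper layer: Δz = 0.6 km ⇒ ΔT = -4.86°C; T = -18.44°C
T_parcel − T_env = -19.94 − (-18.44) = -1.5°C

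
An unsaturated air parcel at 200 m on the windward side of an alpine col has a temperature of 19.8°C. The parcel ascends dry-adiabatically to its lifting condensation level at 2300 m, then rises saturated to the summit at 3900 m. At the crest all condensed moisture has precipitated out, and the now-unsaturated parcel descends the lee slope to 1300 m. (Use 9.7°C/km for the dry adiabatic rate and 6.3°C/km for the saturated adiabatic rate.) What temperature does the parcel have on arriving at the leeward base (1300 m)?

From 200 m to 2300 m (dry): cools by 9.7 × 2.1 = 20.37°C, giving -0.57°C.
From 2300 m to 3900 m (saturated): cools by 6.3 × 1.6 = 10.08°C, giving -10.65°C.
From 3900 m to 1300 m (dry descent): warms by 9.7 × 2.6 = 25.22°C, giving 14.57°C.

14.57°C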